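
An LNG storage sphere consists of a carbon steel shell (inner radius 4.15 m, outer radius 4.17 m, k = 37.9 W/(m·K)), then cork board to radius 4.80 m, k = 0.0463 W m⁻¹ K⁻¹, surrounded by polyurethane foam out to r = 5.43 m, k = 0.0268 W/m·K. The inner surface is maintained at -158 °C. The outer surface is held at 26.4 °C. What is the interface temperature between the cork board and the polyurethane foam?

T = -78.7 °C

Series thermal resistances, inner to outer:
  R_carbon steel = (1/4.15 − 1/4.17)/(4πk) = 0.001156/(4π·37.9) = 2.427×10^-6 K/W
  R_cork board = (1/4.17 − 1/4.80)/(4πk) = 0.03147/(4π·0.0463) = 0.05410 K/W
  R_polyurethane foam = (1/4.80 − 1/5.43)/(4πk) = 0.02417/(4π·0.0268) = 0.07177 K/W
ΣR = 2.427×10^-6 + 0.05410 + 0.07177 = 0.1259 K/W
Q = ΔT/ΣR = (-158 °C − 26.4 °C)/0.1259 = -1465 W
From the inner boundary to the cork board/polyurethane foam interface, ΣR_partial = 0.05410 K/W.
T_interface = T_in − Q·ΣR_partial = -158 °C − (-1465)(0.05410) = -78.7 °C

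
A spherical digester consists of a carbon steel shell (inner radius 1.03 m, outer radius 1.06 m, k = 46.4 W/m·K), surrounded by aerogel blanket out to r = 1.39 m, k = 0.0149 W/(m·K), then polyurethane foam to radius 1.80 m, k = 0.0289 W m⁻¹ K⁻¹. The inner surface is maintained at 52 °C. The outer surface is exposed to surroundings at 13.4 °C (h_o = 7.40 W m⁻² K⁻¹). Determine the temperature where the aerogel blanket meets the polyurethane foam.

Resistance network (inner→outer):
  R_carbon steel = (1/1.03 − 1/1.06)/(4πk) = 0.02748/(4π·46.4) = 4.712×10^-5 K/W
  R_aerogel blanket = (1/1.06 − 1/1.39)/(4πk) = 0.2240/(4π·0.0149) = 1.196 K/W
  R_polyurethane foam = (1/1.39 − 1/1.80)/(4πk) = 0.1639/(4π·0.0289) = 0.4512 K/W
  R_conv,out = 1/(4πr²h) = 1/(4π·1.80²·7.40) = 0.003319 K/W
ΣR = 4.712×10^-5 + 1.196 + 0.4512 + 0.003319 = 1.651 K/W
Q = ΔT/ΣR = (52 °C − 13.4 °C)/1.651 = 23.38 W
From the inner boundary to the aerogel blanket/polyurethane foam interface, ΣR_partial = 1.196 K/W.
T_interface = T_in − Q·ΣR_partial = 52 °C − (23.38)(1.196) = 24.0 °C

T = 24.0 °C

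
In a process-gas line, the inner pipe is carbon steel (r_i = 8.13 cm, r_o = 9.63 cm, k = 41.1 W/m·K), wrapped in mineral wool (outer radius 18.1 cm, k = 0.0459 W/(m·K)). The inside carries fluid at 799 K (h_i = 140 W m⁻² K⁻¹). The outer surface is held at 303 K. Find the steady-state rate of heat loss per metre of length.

Q' = 225 W/m

Treat each layer as a resistance in series:
  R'_conv,in = 1/(2πr h) = 1/(2π·0.0813·140) = 0.01398 m·K/W
  R'_carbon steel = ln(0.0963/0.0813)/(2πk) = 0.1693/(2π·41.1) = 6.557×10^-4 m·K/W
  R'_mineral wool = ln(0.181/0.0963)/(2πk) = 0.6310/(2π·0.0459) = 2.188 m·K/W
ΣR = 0.01398 + 6.557×10^-4 + 2.188 = 2.203 m·K/W
Q' = ΔT/ΣR = (799 K − 303 K)/2.203 = 225 W/m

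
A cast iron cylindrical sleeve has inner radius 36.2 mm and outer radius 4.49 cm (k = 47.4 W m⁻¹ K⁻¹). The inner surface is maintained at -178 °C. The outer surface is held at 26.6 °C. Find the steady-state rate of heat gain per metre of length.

Q' = 2πk·ΔT/ln(r₂/r₁) = 2π × 47.4 × 204.6 / ln(0.0449/0.0362) = 2.83×10^5 W/m

Q' = 2.83×10^5 W/m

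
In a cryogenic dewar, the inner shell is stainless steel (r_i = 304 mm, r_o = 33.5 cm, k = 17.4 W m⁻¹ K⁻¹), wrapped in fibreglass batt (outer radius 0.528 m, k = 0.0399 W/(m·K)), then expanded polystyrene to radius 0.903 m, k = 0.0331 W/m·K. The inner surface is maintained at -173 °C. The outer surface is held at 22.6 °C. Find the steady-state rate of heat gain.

Resistance network (inner→outer):
  R_stainless steel = (1/0.304 − 1/0.335)/(4πk) = 0.3044/(4π·17.4) = 0.001392 K/W
  R_fibreglass batt = (1/0.335 − 1/0.528)/(4πk) = 1.091/(4π·0.0399) = 2.176 K/W
  R_expanded polystyrene = (1/0.528 − 1/0.903)/(4πk) = 0.7865/(4π·0.0331) = 1.891 K/W
ΣR = 0.001392 + 2.176 + 1.891 = 4.068 K/W
Q = ΔT/ΣR = (-173 °C − 22.6 °C)/4.068 = -48.1 W
(Negative Q ⇒ heat flows inward; heat gain = 48.1 W.)

Q = 48.1 W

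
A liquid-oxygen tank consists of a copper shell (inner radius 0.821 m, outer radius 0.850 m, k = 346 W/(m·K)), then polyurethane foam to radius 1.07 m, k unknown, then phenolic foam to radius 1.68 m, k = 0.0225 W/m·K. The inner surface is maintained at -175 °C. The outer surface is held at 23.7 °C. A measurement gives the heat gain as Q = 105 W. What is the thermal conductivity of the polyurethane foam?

ΣR = ΔT/Q = |-175 − 23.7|/105 = 1.892 K/W
Known resistances:
  R_copper = (1/0.821 − 1/0.850)/(4πk) = 0.04156/(4π·346) = 9.558×10^-6 K/W
  R_phenolic foam = (1/1.07 − 1/1.68)/(4πk) = 0.3393/(4π·0.0225) = 1.200 K/W
R_polyurethane foam = ΣR − ΣR_known = 1.892 − 1.200 = 0.6920 K/W
(1/r₁−1/r₂)/(4πk) = 0.6920 ⇒ k = 0.2419/(4π·0.6920) = 0.0278 W/m·K

k = 0.0278 W/m·K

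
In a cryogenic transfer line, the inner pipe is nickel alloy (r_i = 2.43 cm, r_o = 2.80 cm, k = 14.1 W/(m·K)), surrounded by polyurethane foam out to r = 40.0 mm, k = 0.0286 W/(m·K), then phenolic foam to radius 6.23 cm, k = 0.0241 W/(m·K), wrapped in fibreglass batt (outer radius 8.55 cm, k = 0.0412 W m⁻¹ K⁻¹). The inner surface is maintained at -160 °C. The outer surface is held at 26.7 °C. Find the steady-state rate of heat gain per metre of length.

Q' = 30.4 W/m

Resistance network (inner→outer):
  R'_nickel alloy = ln(0.0280/0.0243)/(2πk) = 0.1417/(2π·14.1) = 0.001600 m·K/W
  R'_polyurethane foam = ln(0.0400/0.0280)/(2πk) = 0.3567/(2π·0.0286) = 1.985 m·K/W
  R'_phenolic foam = ln(0.0623/0.0400)/(2πk) = 0.4431/(2π·0.0241) = 2.926 m·K/W
  R'_fibreglass batt = ln(0.0855/0.0623)/(2πk) = 0.3166/(2π·0.0412) = 1.223 m·K/W
ΣR = 0.001600 + 1.985 + 2.926 + 1.223 = 6.136 m·K/W
Q' = ΔT/ΣR = (-160 °C − 26.7 °C)/6.136 = -30.4 W/m
(Negative Q' ⇒ heat flows inward; heat gain = 30.4 W/m.)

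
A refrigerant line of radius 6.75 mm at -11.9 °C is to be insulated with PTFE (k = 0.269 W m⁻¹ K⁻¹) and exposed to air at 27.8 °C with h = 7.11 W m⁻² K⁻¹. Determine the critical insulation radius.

For a cylinder, r_cr = k_ins/h = 0.269/7.11 = 0.0378 m = 3.78 cm

r_cr = 3.78 cm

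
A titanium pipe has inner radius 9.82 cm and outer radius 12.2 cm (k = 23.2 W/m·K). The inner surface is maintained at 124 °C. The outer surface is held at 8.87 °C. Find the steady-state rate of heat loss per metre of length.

Q' = 77300 W/m

Q' = 2πk·ΔT/ln(r₂/r₁) = 2π × 23.2 × 115.13 / ln(0.122/0.0982) = 77300 W/m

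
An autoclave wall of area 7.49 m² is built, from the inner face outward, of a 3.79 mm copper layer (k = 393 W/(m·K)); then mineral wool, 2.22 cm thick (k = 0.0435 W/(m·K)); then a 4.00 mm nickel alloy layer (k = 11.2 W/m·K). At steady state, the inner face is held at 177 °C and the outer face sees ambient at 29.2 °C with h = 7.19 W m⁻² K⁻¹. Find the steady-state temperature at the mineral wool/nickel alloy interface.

T = 60.9 °C

Treat each layer as a resistance in series:
  R_copper = L/(kA) = 0.00379/(393·7.49) = 1.288×10^-6 K/W
  R_mineral wool = L/(kA) = 0.0222/(0.0435·7.49) = 0.06814 K/W
  R_nickel alloy = L/(kA) = 0.00400/(11.2·7.49) = 4.768×10^-5 K/W
  R_conv,out = 1/(hA) = 1/(7.19·7.49) = 0.01857 K/W
ΣR = 1.288×10^-6 + 0.06814 + 4.768×10^-5 + 0.01857 = 0.08676 K/W
Q = ΔT/ΣR = (177 °C − 29.2 °C)/0.08676 = 1704 W
From the inner boundary to the mineral wool/nickel alloy interface, ΣR_partial = 0.06814 K/W.
T_interface = T_in − Q·ΣR_partial = 177 °C − (1704)(0.06814) = 60.9 °C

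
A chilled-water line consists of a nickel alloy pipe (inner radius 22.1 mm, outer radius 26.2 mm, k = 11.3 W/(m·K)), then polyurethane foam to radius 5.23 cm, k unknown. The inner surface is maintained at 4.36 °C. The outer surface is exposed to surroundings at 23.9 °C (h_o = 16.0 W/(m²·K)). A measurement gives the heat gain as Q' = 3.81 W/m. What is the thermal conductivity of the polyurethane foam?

ΣR = ΔT/Q' = |4.36 − 23.9|/3.81 = 5.129 m·K/W
Known resistances:
  R'_nickel alloy = ln(0.0262/0.0221)/(2πk) = 0.1702/(2π·11.3) = 0.002397 m·K/W
  R'_conv,out = 1/(2πr h) = 1/(2π·0.0523·16.0) = 0.1902 m·K/W
R_polyurethane foam = ΣR − ΣR_known = 5.129 − 0.1926 = 4.936 m·K/W
ln(r₂/r₁)/(2πk) = 4.936 ⇒ k = 0.6912/(2π·4.936) = 0.0223 W/m·K

k = 0.0223 W/m·K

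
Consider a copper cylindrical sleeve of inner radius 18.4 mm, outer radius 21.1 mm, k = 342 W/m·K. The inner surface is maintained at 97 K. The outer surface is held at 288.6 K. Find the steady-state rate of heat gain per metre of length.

Q' = 3010 kW/m

Q' = 2πk·ΔT/ln(r₂/r₁) = 2π × 342 × 191.6 / ln(0.0211/0.0184) = 3.01×10^6 W/m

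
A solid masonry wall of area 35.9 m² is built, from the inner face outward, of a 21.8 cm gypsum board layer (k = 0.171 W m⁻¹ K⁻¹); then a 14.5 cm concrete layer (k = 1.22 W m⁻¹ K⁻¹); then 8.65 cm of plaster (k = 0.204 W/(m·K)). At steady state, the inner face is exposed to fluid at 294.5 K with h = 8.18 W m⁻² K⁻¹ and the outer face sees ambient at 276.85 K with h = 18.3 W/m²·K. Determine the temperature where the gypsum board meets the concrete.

Resistance network (inner→outer):
  R_conv,in = 1/(hA) = 1/(8.18·35.9) = 0.003405 K/W
  R_gypsum board = L/(kA) = 0.218/(0.171·35.9) = 0.03551 K/W
  R_concrete = L/(kA) = 0.145/(1.22·35.9) = 0.003311 K/W
  R_plaster = L/(kA) = 0.0865/(0.204·35.9) = 0.01181 K/W
  R_conv,out = 1/(hA) = 1/(18.3·35.9) = 0.001522 K/W
ΣR = 0.003405 + 0.03551 + 0.003311 + 0.01181 + 0.001522 = 0.05556 K/W
Q = ΔT/ΣR = (294.5 K − 276.85 K)/0.05556 = 317.7 W
From the inner boundary to the gypsum board/concrete interface, ΣR_partial = 0.03891 K/W.
T_interface = T_in − Q·ΣR_partial = 294.5 K − (317.7)(0.03891) = 282.14 K

T = 282.14 K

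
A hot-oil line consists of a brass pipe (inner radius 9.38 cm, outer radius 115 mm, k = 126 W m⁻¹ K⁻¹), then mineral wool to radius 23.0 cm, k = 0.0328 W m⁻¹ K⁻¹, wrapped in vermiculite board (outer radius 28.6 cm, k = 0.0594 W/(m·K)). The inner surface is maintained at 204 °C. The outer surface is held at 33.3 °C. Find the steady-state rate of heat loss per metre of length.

Series thermal resistances, inner to outer:
  R'_brass = ln(0.115/0.0938)/(2πk) = 0.2038/(2π·126) = 2.574×10^-4 m·K/W
  R'_mineral wool = ln(0.230/0.115)/(2πk) = 0.6931/(2π·0.0328) = 3.363 m·K/W
  R'_vermiculite board = ln(0.286/0.230)/(2πk) = 0.2179/(2π·0.0594) = 0.5839 m·K/W
ΣR = 2.574×10^-4 + 3.363 + 0.5839 = 3.947 m·K/W
Q' = ΔT/ΣR = (204 °C − 33.3 °C)/3.947 = 43.2 W/m

Q' = 43.2 W/m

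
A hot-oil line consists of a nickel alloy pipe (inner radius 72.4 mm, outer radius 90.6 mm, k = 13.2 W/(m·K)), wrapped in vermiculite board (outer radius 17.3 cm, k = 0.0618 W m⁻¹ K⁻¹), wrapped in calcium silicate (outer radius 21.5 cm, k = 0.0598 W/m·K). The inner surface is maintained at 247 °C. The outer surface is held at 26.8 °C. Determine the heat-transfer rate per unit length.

Q' = 98.0 W/m

Resistance network (inner→outer):
  R'_nickel alloy = ln(0.0906/0.0724)/(2πk) = 0.2242/(2π·13.2) = 0.002704 m·K/W
  R'_vermiculite board = ln(0.173/0.0906)/(2πk) = 0.6468/(2π·0.0618) = 1.666 m·K/W
  R'_calcium silicate = ln(0.215/0.173)/(2πk) = 0.2173/(2π·0.0598) = 0.5785 m·K/W
ΣR = 0.002704 + 1.666 + 0.5785 = 2.247 m·K/W
Q' = ΔT/ΣR = (247 °C − 26.8 °C)/2.247 = 98.0 W/m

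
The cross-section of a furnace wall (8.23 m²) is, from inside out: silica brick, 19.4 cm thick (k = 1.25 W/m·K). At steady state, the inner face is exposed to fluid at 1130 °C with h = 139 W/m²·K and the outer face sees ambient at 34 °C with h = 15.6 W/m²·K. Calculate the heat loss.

Q = 39800 W

Treat each layer as a resistance in series:
  R_conv,in = 1/(hA) = 1/(139·8.23) = 8.741×10^-4 K/W
  R_silica brick = L/(kA) = 0.194/(1.25·8.23) = 0.01886 K/W
  R_conv,out = 1/(hA) = 1/(15.6·8.23) = 0.007789 K/W
ΣR = 8.741×10^-4 + 0.01886 + 0.007789 = 0.02752 K/W
Q = ΔT/ΣR = (1130 °C − 34 °C)/0.02752 = 39800 W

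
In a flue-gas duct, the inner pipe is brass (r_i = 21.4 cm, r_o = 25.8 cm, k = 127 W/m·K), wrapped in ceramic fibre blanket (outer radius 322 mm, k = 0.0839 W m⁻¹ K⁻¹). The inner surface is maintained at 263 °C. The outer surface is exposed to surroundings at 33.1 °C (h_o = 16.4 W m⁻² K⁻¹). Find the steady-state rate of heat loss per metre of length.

Q' = 510 W/m

Resistance network (inner→outer):
  R'_brass = ln(0.258/0.214)/(2πk) = 0.1870/(2π·127) = 2.343×10^-4 m·K/W
  R'_ceramic fibre blanket = ln(0.322/0.258)/(2πk) = 0.2216/(2π·0.0839) = 0.4204 m·K/W
  R'_conv,out = 1/(2πr h) = 1/(2π·0.322·16.4) = 0.03014 m·K/W
ΣR = 2.343×10^-4 + 0.4204 + 0.03014 = 0.4508 m·K/W
Q' = ΔT/ΣR = (263 °C − 33.1 °C)/0.4508 = 510 W/m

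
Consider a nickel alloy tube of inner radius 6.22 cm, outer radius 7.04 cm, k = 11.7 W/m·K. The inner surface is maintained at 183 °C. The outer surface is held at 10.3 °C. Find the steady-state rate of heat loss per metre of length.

Q' = 1.03×10^5 W/m

Q' = 2πk·ΔT/ln(r₂/r₁) = 2π × 11.7 × 172.7 / ln(0.0704/0.0622) = 1.03×10^5 W/m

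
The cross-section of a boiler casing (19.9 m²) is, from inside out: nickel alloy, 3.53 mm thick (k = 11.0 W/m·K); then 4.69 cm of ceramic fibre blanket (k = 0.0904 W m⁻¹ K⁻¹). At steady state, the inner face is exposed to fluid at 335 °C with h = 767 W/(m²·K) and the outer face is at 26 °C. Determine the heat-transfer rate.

Treat each layer as a resistance in series:
  R_conv,in = 1/(hA) = 1/(767·19.9) = 6.552×10^-5 K/W
  R_nickel alloy = L/(kA) = 0.00353/(11.0·19.9) = 1.613×10^-5 K/W
  R_ceramic fibre blanket = L/(kA) = 0.0469/(0.0904·19.9) = 0.02607 K/W
ΣR = 6.552×10^-5 + 1.613×10^-5 + 0.02607 = 0.02615 K/W
Q = ΔT/ΣR = (335 °C − 26 °C)/0.02615 = 11800 W

Q = 11.8 kW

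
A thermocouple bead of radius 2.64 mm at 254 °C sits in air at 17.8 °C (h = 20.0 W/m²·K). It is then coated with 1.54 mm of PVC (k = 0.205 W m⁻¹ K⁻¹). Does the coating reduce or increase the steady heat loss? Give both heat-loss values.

Critical radius for a sphere: r_cr = 2k/h = 0.0205 m = 2.05 cm.
Outer radius after coating: r₂ = 0.00264 + 0.00154 = 0.00418 m.
Since r₁ < r_cr and r₂ ≤ r_cr, the coating moves toward the maximum at r_cr — heat loss rises.
Bare: R = 1/(4πr₁²h) = 570.9 K/W; Q = 236.2/570.9 = 0.414 W.
Coated: R = R_cond + R_conv = 281.9 K/W; Q = 236.2/281.9 = 0.838 W.

increases: 0.414 → 0.838 W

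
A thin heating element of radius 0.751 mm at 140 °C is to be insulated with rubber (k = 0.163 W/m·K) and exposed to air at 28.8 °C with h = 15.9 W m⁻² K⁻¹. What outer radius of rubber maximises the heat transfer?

r_cr = 1.03 cm

For a cylinder, r_cr = k_ins/h = 0.163/15.9 = 0.0103 m = 1.03 cm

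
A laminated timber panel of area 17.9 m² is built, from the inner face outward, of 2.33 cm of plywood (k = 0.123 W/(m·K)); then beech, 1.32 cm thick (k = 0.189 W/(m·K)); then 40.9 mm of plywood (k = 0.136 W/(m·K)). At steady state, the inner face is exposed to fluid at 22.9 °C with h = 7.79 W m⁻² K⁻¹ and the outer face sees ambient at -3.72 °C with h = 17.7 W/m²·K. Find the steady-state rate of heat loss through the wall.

Q = 640 W

Resistance network (inner→outer):
  R_conv,in = 1/(hA) = 1/(7.79·17.9) = 0.007171 K/W
  R_plywood = L/(kA) = 0.0233/(0.123·17.9) = 0.01058 K/W
  R_beech = L/(kA) = 0.0132/(0.189·17.9) = 0.003902 K/W
  R_plywood = L/(kA) = 0.0409/(0.136·17.9) = 0.01680 K/W
  R_conv,out = 1/(hA) = 1/(17.7·17.9) = 0.003156 K/W
ΣR = 0.007171 + 0.01058 + 0.003902 + 0.01680 + 0.003156 = 0.04161 K/W
Q = ΔT/ΣR = (22.9 °C − -3.72 °C)/0.04161 = 640 W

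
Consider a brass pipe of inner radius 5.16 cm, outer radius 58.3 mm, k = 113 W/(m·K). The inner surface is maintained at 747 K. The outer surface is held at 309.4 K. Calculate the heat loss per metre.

Q' = 2.55×10^6 W/m

Q' = 2πk·ΔT/ln(r₂/r₁) = 2π × 113 × 437.6 / ln(0.0583/0.0516) = 2.55×10^6 W/m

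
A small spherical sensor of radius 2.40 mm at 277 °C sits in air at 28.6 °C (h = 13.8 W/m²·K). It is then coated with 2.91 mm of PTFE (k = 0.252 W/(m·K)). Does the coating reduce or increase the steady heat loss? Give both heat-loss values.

Critical radius for a sphere: r_cr = 2k/h = 0.0365 m = 3.65 cm.
Outer radius after coating: r₂ = 0.00240 + 0.00291 = 0.00531 m.
Since r₁ < r_cr and r₂ ≤ r_cr, the coating moves toward the maximum at r_cr — heat loss rises.
Bare: R = 1/(4πr₁²h) = 1001 K/W; Q = 248.4/1001 = 0.248 W.
Coated: R = R_cond + R_conv = 276.6 K/W; Q = 248.4/276.6 = 0.898 W.

increases: 0.248 → 0.898 W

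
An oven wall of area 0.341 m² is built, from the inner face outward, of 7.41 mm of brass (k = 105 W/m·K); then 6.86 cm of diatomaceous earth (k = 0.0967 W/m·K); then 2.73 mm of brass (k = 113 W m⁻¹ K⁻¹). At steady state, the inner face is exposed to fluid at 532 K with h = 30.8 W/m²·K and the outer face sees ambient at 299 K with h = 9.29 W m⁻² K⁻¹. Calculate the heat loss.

Resistance network (inner→outer):
  R_conv,in = 1/(hA) = 1/(30.8·0.341) = 0.09521 K/W
  R_brass = L/(kA) = 0.00741/(105·0.341) = 2.070×10^-4 K/W
  R_diatomaceous earth = L/(kA) = 0.0686/(0.0967·0.341) = 2.080 K/W
  R_brass = L/(kA) = 0.00273/(113·0.341) = 7.085×10^-5 K/W
  R_conv,out = 1/(hA) = 1/(9.29·0.341) = 0.3157 K/W
ΣR = 0.09521 + 2.070×10^-4 + 2.080 + 7.085×10^-5 + 0.3157 = 2.491 K/W
Q = ΔT/ΣR = (532 K − 299 K)/2.491 = 93.5 W

Q = 93.5 W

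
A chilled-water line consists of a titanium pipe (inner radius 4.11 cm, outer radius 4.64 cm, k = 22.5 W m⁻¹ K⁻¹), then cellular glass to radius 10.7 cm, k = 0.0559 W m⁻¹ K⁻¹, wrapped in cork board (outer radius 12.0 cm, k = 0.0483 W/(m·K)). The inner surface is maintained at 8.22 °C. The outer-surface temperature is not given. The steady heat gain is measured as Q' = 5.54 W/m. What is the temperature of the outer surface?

Series resistances:
  R'_titanium = ln(0.0464/0.0411)/(2πk) = 0.1213/(2π·22.5) = 8.580×10^-4 m·K/W
  R'_cellular glass = ln(0.107/0.0464)/(2πk) = 0.8355/(2π·0.0559) = 2.379 m·K/W
  R'_cork board = ln(0.120/0.107)/(2πk) = 0.1147/(2π·0.0483) = 0.3778 m·K/W
ΣR = 2.758 m·K/W
ΔT = Q'·ΣR = 5.54 × 2.758 = 15.28 K
Heat flows inward, so T_out = T_in + ΔT = 8.22 + 15.28 = 23.5 °C

T_out = 23.5 °C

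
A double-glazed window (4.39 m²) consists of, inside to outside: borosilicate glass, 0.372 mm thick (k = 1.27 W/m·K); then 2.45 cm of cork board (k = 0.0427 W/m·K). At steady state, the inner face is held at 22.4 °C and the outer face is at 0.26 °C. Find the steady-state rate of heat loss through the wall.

Resistance network (inner→outer):
  R_borosilicate glass = L/(kA) = 3.72×10^-4/(1.27·4.39) = 6.672×10^-5 K/W
  R_cork board = L/(kA) = 0.0245/(0.0427·4.39) = 0.1307 K/W
ΣR = 6.672×10^-5 + 0.1307 = 0.1308 K/W
Q = ΔT/ΣR = (22.4 °C − 0.26 °C)/0.1308 = 169 W

Q = 169 W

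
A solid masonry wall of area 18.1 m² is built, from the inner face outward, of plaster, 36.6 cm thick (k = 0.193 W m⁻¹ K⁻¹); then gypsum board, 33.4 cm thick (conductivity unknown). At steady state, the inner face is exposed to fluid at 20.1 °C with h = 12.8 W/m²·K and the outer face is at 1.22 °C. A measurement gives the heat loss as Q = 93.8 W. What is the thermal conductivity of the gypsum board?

ΣR = ΔT/Q = |20.1 − 1.22|/93.8 = 0.2013 K/W
Known resistances:
  R_conv,in = 1/(hA) = 1/(12.8·18.1) = 0.004316 K/W
  R_plaster = L/(kA) = 0.366/(0.193·18.1) = 0.1048 K/W
R_gypsum board = ΣR − ΣR_known = 0.2013 − 0.1091 = 0.09220 K/W
L/(kA) = 0.09220 ⇒ k = 0.334/(0.09220·18.1) = 0.200 W/m·K

k = 0.200 W/m·K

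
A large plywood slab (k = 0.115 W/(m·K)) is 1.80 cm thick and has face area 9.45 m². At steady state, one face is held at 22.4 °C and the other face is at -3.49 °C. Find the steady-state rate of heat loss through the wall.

Q = 1560 W

Q = kA·ΔT/L = 0.115 × 9.45 × |22.4 °C − -3.49 °C| / 0.0180 = 1560 W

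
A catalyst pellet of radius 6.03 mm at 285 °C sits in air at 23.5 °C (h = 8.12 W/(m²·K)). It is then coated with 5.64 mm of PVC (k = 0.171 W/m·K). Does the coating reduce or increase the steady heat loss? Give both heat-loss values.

Critical radius for a sphere: r_cr = 2k/h = 0.0421 m = 4.21 cm.
Outer radius after coating: r₂ = 0.00603 + 0.00564 = 0.01167 m.
Since r₁ < r_cr and r₂ ≤ r_cr, the coating moves toward the maximum at r_cr — heat loss rises.
Bare: R = 1/(4πr₁²h) = 269.5 K/W; Q = 261.5/269.5 = 0.970 W.
Coated: R = R_cond + R_conv = 109.3 K/W; Q = 261.5/109.3 = 2.39 W.

increases: 0.970 → 2.39 W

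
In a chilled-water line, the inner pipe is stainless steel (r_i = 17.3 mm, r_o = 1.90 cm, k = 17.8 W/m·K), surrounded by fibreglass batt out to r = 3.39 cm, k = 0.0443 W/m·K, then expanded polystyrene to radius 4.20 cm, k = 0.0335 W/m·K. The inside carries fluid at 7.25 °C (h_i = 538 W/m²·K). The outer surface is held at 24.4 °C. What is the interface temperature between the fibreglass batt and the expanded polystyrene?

T = 18.8 °C

Resistance network (inner→outer):
  R'_conv,in = 1/(2πr h) = 1/(2π·0.0173·538) = 0.01710 m·K/W
  R'_stainless steel = ln(0.0190/0.0173)/(2πk) = 0.09373/(2π·17.8) = 8.381×10^-4 m·K/W
  R'_fibreglass batt = ln(0.0339/0.0190)/(2πk) = 0.5790/(2π·0.0443) = 2.080 m·K/W
  R'_expanded polystyrene = ln(0.0420/0.0339)/(2πk) = 0.2143/(2π·0.0335) = 1.018 m·K/W
ΣR = 0.01710 + 8.381×10^-4 + 2.080 + 1.018 = 3.116 m·K/W
Q' = ΔT/ΣR = (7.25 °C − 24.4 °C)/3.116 = -5.504 W/m
From the inner boundary to the fibreglass batt/expanded polystyrene interface, ΣR_partial = 2.098 m·K/W.
T_interface = T_in − Q'·ΣR_partial = 7.25 °C − (-5.504)(2.098) = 18.8 °C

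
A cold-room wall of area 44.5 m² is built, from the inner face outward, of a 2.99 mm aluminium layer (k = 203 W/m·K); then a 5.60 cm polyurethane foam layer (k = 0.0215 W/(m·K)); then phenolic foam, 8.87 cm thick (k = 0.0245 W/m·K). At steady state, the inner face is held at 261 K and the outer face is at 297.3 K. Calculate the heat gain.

Treat each layer as a resistance in series:
  R_aluminium = L/(kA) = 0.00299/(203·44.5) = 3.310×10^-7 K/W
  R_polyurethane foam = L/(kA) = 0.0560/(0.0215·44.5) = 0.05853 K/W
  R_phenolic foam = L/(kA) = 0.0887/(0.0245·44.5) = 0.08136 K/W
ΣR = 3.310×10^-7 + 0.05853 + 0.08136 = 0.1399 K/W
Q = ΔT/ΣR = (261 K − 297.3 K)/0.1399 = -259 W
(Negative Q ⇒ heat flows inward; heat gain = 259 W.)

Q = 259 W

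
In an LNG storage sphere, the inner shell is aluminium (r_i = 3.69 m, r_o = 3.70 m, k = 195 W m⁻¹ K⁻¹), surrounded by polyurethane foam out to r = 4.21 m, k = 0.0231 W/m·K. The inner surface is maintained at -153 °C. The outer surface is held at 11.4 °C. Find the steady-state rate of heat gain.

Treat each layer as a resistance in series:
  R_aluminium = (1/3.69 − 1/3.70)/(4πk) = 7.324×10^-4/(4π·195) = 2.989×10^-7 K/W
  R_polyurethane foam = (1/3.70 − 1/4.21)/(4πk) = 0.03274/(4π·0.0231) = 0.1128 K/W
ΣR = 2.989×10^-7 + 0.1128 = 0.1128 K/W
Q = ΔT/ΣR = (-153 °C − 11.4 °C)/0.1128 = -1460 W
(Negative Q ⇒ heat flows inward; heat gain = 1460 W.)

Q = 1460 W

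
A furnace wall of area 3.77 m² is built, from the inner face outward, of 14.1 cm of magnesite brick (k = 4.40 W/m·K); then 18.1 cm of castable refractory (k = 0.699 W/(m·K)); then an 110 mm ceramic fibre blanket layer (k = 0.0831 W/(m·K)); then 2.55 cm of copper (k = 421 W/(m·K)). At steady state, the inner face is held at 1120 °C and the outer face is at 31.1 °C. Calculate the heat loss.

Resistance network (inner→outer):
  R_magnesite brick = L/(kA) = 0.141/(4.40·3.77) = 0.008500 K/W
  R_castable refractory = L/(kA) = 0.181/(0.699·3.77) = 0.06868 K/W
  R_ceramic fibre blanket = L/(kA) = 0.110/(0.0831·3.77) = 0.3511 K/W
  R_copper = L/(kA) = 0.0255/(421·3.77) = 1.607×10^-5 K/W
ΣR = 0.008500 + 0.06868 + 0.3511 + 1.607×10^-5 = 0.4283 K/W
Q = ΔT/ΣR = (1120 °C − 31.1 °C)/0.4283 = 2540 W

Q = 2.54 kW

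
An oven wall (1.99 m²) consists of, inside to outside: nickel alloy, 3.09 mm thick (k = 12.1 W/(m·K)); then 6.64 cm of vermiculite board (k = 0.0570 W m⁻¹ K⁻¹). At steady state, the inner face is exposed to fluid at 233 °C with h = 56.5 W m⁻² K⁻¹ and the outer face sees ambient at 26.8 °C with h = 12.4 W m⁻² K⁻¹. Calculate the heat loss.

Q = 325 W

Series thermal resistances, inner to outer:
  R_conv,in = 1/(hA) = 1/(56.5·1.99) = 0.008894 K/W
  R_nickel alloy = L/(kA) = 0.00309/(12.1·1.99) = 1.283×10^-4 K/W
  R_vermiculite board = L/(kA) = 0.0664/(0.0570·1.99) = 0.5854 K/W
  R_conv,out = 1/(hA) = 1/(12.4·1.99) = 0.04053 K/W
ΣR = 0.008894 + 1.283×10^-4 + 0.5854 + 0.04053 = 0.6350 K/W
Q = ΔT/ΣR = (233 °C − 26.8 °C)/0.6350 = 325 W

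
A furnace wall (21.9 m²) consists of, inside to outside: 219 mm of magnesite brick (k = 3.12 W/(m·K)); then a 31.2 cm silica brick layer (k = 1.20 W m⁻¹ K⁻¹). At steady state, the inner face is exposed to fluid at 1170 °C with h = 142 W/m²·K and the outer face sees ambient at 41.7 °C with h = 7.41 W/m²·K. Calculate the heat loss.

Treat each layer as a resistance in series:
  R_conv,in = 1/(hA) = 1/(142·21.9) = 3.216×10^-4 K/W
  R_magnesite brick = L/(kA) = 0.219/(3.12·21.9) = 0.003205 K/W
  R_silica brick = L/(kA) = 0.312/(1.20·21.9) = 0.01187 K/W
  R_conv,out = 1/(hA) = 1/(7.41·21.9) = 0.006162 K/W
ΣR = 3.216×10^-4 + 0.003205 + 0.01187 + 0.006162 = 0.02156 K/W
Q = ΔT/ΣR = (1170 °C − 41.7 °C)/0.02156 = 52300 W

Q = 52.3 kW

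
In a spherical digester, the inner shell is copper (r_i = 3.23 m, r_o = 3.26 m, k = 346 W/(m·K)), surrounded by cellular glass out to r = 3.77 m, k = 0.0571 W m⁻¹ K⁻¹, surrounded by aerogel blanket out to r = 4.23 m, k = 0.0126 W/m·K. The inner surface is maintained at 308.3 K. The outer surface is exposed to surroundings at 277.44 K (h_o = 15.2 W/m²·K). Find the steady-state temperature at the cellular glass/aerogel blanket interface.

Treat each layer as a resistance in series:
  R_copper = (1/3.23 − 1/3.26)/(4πk) = 0.002849/(4π·346) = 6.553×10^-7 K/W
  R_cellular glass = (1/3.26 − 1/3.77)/(4πk) = 0.04150/(4π·0.0571) = 0.05783 K/W
  R_aerogel blanket = (1/3.77 − 1/4.23)/(4πk) = 0.02885/(4π·0.0126) = 0.1822 K/W
  R_conv,out = 1/(4πr²h) = 1/(4π·4.23²·15.2) = 2.926×10^-4 K/W
ΣR = 6.553×10^-7 + 0.05783 + 0.1822 + 2.926×10^-4 = 0.2403 K/W
Q = ΔT/ΣR = (308.3 K − 277.44 K)/0.2403 = 128.4 W
From the inner boundary to the cellular glass/aerogel blanket interface, ΣR_partial = 0.05783 K/W.
T_interface = T_in − Q·ΣR_partial = 308.3 K − (128.4)(0.05783) = 300.9 K

T = 300.9 K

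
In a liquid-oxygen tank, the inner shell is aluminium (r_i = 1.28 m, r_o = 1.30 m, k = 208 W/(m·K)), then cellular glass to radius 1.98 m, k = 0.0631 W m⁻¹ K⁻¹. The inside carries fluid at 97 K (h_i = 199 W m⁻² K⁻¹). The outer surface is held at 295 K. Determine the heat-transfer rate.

Resistance network (inner→outer):
  R_conv,in = 1/(4πr²h) = 1/(4π·1.28²·199) = 2.441×10^-4 K/W
  R_aluminium = (1/1.28 − 1/1.30)/(4πk) = 0.01202/(4π·208) = 4.598×10^-6 K/W
  R_cellular glass = (1/1.30 − 1/1.98)/(4πk) = 0.2642/(4π·0.0631) = 0.3332 K/W
ΣR = 2.441×10^-4 + 4.598×10^-6 + 0.3332 = 0.3334 K/W
Q = ΔT/ΣR = (97 K − 295 K)/0.3334 = -594 W
(Negative Q ⇒ heat flows inward; heat gain = 594 W.)

Q = 594 W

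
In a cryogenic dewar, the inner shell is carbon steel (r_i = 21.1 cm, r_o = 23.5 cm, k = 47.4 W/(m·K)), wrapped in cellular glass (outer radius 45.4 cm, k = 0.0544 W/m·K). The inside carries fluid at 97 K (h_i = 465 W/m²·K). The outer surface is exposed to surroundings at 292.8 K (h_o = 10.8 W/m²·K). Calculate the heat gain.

Q = 64.3 W

Treat each layer as a resistance in series:
  R_conv,in = 1/(4πr²h) = 1/(4π·0.211²·465) = 0.003844 K/W
  R_carbon steel = (1/0.211 − 1/0.235)/(4πk) = 0.4840/(4π·47.4) = 8.126×10^-4 K/W
  R_cellular glass = (1/0.235 − 1/0.454)/(4πk) = 2.053/(4π·0.0544) = 3.003 K/W
  R_conv,out = 1/(4πr²h) = 1/(4π·0.454²·10.8) = 0.03575 K/W
ΣR = 0.003844 + 8.126×10^-4 + 3.003 + 0.03575 = 3.043 K/W
Q = ΔT/ΣR = (97 K − 292.8 K)/3.043 = -64.3 W
(Negative Q ⇒ heat flows inward; heat gain = 64.3 W.)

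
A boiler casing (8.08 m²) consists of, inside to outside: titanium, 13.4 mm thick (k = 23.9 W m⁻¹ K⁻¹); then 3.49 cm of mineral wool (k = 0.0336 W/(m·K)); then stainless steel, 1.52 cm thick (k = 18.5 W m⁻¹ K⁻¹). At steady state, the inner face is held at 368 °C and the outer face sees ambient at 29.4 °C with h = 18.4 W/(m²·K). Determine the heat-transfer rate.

Q = 2.50 kW

Treat each layer as a resistance in series:
  R_titanium = L/(kA) = 0.0134/(23.9·8.08) = 6.939×10^-5 K/W
  R_mineral wool = L/(kA) = 0.0349/(0.0336·8.08) = 0.1286 K/W
  R_stainless steel = L/(kA) = 0.0152/(18.5·8.08) = 1.017×10^-4 K/W
  R_conv,out = 1/(hA) = 1/(18.4·8.08) = 0.006726 K/W
ΣR = 6.939×10^-5 + 0.1286 + 1.017×10^-4 + 0.006726 = 0.1355 K/W
Q = ΔT/ΣR = (368 °C − 29.4 °C)/0.1355 = 2500 W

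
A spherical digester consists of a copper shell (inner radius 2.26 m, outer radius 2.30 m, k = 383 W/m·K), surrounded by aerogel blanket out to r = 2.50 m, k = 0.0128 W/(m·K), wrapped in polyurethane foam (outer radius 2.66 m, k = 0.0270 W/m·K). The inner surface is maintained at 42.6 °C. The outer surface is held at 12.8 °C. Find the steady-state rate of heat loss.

Q = 104 W

Series thermal resistances, inner to outer:
  R_copper = (1/2.26 − 1/2.30)/(4πk) = 0.007695/(4π·383) = 1.599×10^-6 K/W
  R_aerogel blanket = (1/2.30 − 1/2.50)/(4πk) = 0.03478/(4π·0.0128) = 0.2162 K/W
  R_polyurethane foam = (1/2.50 − 1/2.66)/(4πk) = 0.02406/(4π·0.0270) = 0.07091 K/W
ΣR = 1.599×10^-6 + 0.2162 + 0.07091 = 0.2871 K/W
Q = ΔT/ΣR = (42.6 °C − 12.8 °C)/0.2871 = 104 W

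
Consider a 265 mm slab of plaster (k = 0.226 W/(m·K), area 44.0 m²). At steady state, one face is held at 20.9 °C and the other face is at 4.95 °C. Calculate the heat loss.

Q = 599 W

Q = kA·ΔT/L = 0.226 × 44.0 × |20.9 °C − 4.95 °C| / 0.265 = 599 W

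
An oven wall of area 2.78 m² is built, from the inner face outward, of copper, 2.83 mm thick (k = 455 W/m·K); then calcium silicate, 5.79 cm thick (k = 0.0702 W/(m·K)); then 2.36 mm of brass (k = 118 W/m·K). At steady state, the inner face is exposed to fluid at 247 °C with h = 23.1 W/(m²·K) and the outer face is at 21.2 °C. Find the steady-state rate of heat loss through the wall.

Series thermal resistances, inner to outer:
  R_conv,in = 1/(hA) = 1/(23.1·2.78) = 0.01557 K/W
  R_copper = L/(kA) = 0.00283/(455·2.78) = 2.237×10^-6 K/W
  R_calcium silicate = L/(kA) = 0.0579/(0.0702·2.78) = 0.2967 K/W
  R_brass = L/(kA) = 0.00236/(118·2.78) = 7.194×10^-6 K/W
ΣR = 0.01557 + 2.237×10^-6 + 0.2967 + 7.194×10^-6 = 0.3123 K/W
Q = ΔT/ΣR = (247 °C − 21.2 °C)/0.3123 = 723 W

Q = 723 W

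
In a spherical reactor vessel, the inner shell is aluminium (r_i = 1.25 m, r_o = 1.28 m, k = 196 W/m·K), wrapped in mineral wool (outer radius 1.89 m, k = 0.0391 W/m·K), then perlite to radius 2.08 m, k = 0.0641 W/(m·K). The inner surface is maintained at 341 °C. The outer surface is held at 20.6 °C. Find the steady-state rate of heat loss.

Treat each layer as a resistance in series:
  R_aluminium = (1/1.25 − 1/1.28)/(4πk) = 0.01875/(4π·196) = 7.613×10^-6 K/W
  R_mineral wool = (1/1.28 − 1/1.89)/(4πk) = 0.2521/(4π·0.0391) = 0.5132 K/W
  R_perlite = (1/1.89 − 1/2.08)/(4πk) = 0.04833/(4π·0.0641) = 0.06000 K/W
ΣR = 7.613×10^-6 + 0.5132 + 0.06000 = 0.5732 K/W
Q = ΔT/ΣR = (341 °C − 20.6 °C)/0.5732 = 559 W

Q = 559 W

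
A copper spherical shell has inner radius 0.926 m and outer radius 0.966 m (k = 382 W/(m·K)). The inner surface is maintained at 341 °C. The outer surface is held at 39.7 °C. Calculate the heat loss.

Q = 4πk·ΔT/(1/r₁ − 1/r₂) = 4π × 382 × 301.3 / (1/0.926 − 1/0.966) = 3.23×10^7 W

Q = 3.23×10^7 W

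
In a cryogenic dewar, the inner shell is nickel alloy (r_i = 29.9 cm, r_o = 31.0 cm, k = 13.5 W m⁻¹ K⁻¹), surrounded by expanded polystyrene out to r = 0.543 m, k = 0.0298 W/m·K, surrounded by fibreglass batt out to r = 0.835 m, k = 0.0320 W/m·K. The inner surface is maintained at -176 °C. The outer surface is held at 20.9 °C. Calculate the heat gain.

Series thermal resistances, inner to outer:
  R_nickel alloy = (1/0.299 − 1/0.310)/(4πk) = 0.1187/(4π·13.5) = 6.995×10^-4 K/W
  R_expanded polystyrene = (1/0.310 − 1/0.543)/(4πk) = 1.384/(4π·0.0298) = 3.696 K/W
  R_fibreglass batt = (1/0.543 − 1/0.835)/(4πk) = 0.6440/(4π·0.0320) = 1.602 K/W
ΣR = 6.995×10^-4 + 3.696 + 1.602 = 5.299 K/W
Q = ΔT/ΣR = (-176 °C − 20.9 °C)/5.299 = -37.2 W
(Negative Q ⇒ heat flows inward; heat gain = 37.2 W.)

Q = 37.2 W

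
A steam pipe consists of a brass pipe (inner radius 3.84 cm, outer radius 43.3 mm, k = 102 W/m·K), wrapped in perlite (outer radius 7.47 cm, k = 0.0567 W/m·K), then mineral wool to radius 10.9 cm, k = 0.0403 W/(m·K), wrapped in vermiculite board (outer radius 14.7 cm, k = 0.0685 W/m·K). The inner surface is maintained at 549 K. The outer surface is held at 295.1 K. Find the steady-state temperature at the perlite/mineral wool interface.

T = 444 K

Treat each layer as a resistance in series:
  R'_brass = ln(0.0433/0.0384)/(2πk) = 0.1201/(2π·102) = 1.874×10^-4 m·K/W
  R'_perlite = ln(0.0747/0.0433)/(2πk) = 0.5453/(2π·0.0567) = 1.531 m·K/W
  R'_mineral wool = ln(0.109/0.0747)/(2πk) = 0.3779/(2π·0.0403) = 1.492 m·K/W
  R'_vermiculite board = ln(0.147/0.109)/(2πk) = 0.2991/(2π·0.0685) = 0.6949 m·K/W
ΣR = 1.874×10^-4 + 1.531 + 1.492 + 0.6949 = 3.718 m·K/W
Q' = ΔT/ΣR = (549 K − 295.1 K)/3.718 = 68.29 W/m
From the inner boundary to the perlite/mineral wool interface, ΣR_partial = 1.531 m·K/W.
T_interface = T_in − Q'·ΣR_partial = 549 K − (68.29)(1.531) = 444 K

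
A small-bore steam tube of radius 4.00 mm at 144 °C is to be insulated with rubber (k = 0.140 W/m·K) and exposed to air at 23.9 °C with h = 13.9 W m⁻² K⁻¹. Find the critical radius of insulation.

For a cylinder, r_cr = k_ins/h = 0.140/13.9 = 0.0101 m = 1.01 cm

r_cr = 1.01 cm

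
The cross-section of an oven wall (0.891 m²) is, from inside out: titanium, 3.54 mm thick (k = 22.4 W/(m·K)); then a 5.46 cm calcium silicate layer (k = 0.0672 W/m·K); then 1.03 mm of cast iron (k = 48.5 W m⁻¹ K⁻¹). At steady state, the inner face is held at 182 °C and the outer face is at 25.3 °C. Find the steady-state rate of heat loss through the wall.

Q = 172 W

Series thermal resistances, inner to outer:
  R_titanium = L/(kA) = 0.00354/(22.4·0.891) = 1.774×10^-4 K/W
  R_calcium silicate = L/(kA) = 0.0546/(0.0672·0.891) = 0.9119 K/W
  R_cast iron = L/(kA) = 0.00103/(48.5·0.891) = 2.384×10^-5 K/W
ΣR = 1.774×10^-4 + 0.9119 + 2.384×10^-5 = 0.9121 K/W
Q = ΔT/ΣR = (182 °C − 25.3 °C)/0.9121 = 172 W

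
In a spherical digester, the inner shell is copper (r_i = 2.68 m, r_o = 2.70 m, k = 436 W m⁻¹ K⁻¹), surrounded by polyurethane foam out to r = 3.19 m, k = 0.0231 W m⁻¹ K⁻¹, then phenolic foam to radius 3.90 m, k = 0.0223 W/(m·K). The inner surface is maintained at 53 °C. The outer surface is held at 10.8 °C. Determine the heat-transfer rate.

Treat each layer as a resistance in series:
  R_copper = (1/2.68 − 1/2.70)/(4πk) = 0.002764/(4π·436) = 5.045×10^-7 K/W
  R_polyurethane foam = (1/2.70 − 1/3.19)/(4πk) = 0.05689/(4π·0.0231) = 0.1960 K/W
  R_phenolic foam = (1/3.19 − 1/3.90)/(4πk) = 0.05707/(4π·0.0223) = 0.2037 K/W
ΣR = 5.045×10^-7 + 0.1960 + 0.2037 = 0.3997 K/W
Q = ΔT/ΣR = (53 °C − 10.8 °C)/0.3997 = 106 W

Q = 106 W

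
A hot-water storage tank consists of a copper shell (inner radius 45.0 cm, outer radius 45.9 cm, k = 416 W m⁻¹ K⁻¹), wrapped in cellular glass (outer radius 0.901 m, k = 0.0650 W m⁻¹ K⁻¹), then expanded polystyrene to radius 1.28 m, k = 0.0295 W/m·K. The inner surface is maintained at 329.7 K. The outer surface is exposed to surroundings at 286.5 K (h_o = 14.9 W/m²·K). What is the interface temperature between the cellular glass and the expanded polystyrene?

Treat each layer as a resistance in series:
  R_copper = (1/0.450 − 1/0.459)/(4πk) = 0.04357/(4π·416) = 8.335×10^-6 K/W
  R_cellular glass = (1/0.459 − 1/0.901)/(4πk) = 1.069/(4π·0.0650) = 1.308 K/W
  R_expanded polystyrene = (1/0.901 − 1/1.28)/(4πk) = 0.3286/(4π·0.0295) = 0.8865 K/W
  R_conv,out = 1/(4πr²h) = 1/(4π·1.28²·14.9) = 0.003260 K/W
ΣR = 8.335×10^-6 + 1.308 + 0.8865 + 0.003260 = 2.198 K/W
Q = ΔT/ΣR = (329.7 K − 286.5 K)/2.198 = 19.65 W
From the inner boundary to the cellular glass/expanded polystyrene interface, ΣR_partial = 1.308 K/W.
T_interface = T_in − Q·ΣR_partial = 329.7 K − (19.65)(1.308) = 304.0 K

T = 304.0 K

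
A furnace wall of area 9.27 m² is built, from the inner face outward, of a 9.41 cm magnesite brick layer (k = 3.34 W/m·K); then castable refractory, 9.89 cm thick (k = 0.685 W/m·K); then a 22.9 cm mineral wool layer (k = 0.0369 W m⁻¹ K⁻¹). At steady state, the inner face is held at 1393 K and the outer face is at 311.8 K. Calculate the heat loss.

Series thermal resistances, inner to outer:
  R_magnesite brick = L/(kA) = 0.0941/(3.34·9.27) = 0.003039 K/W
  R_castable refractory = L/(kA) = 0.0989/(0.685·9.27) = 0.01557 K/W
  R_mineral wool = L/(kA) = 0.229/(0.0369·9.27) = 0.6695 K/W
ΣR = 0.003039 + 0.01557 + 0.6695 = 0.6881 K/W
Q = ΔT/ΣR = (1393 K − 311.8 K)/0.6881 = 1570 W

Q = 1570 W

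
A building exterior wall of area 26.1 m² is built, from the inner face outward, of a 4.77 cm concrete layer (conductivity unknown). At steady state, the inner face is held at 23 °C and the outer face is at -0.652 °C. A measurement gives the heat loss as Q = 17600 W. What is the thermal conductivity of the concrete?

k = 1.36 W/m·K

ΣR = ΔT/Q = |23 − -0.652|/17600 = 0.001344 K/W
L/(kA) = 0.001344 ⇒ k = 0.0477/(0.001344·26.1) = 1.36 W/m·K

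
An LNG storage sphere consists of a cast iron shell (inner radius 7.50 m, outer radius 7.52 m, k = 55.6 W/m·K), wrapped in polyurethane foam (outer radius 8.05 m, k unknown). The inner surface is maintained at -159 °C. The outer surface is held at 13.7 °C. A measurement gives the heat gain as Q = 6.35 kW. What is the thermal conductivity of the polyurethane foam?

k = 0.0256 W/m·K

ΣR = ΔT/Q = |-159 − 13.7|/6350 = 0.02720 K/W
Known resistances:
  R_cast iron = (1/7.50 − 1/7.52)/(4πk) = 3.546×10^-4/(4π·55.6) = 5.075×10^-7 K/W
R_polyurethane foam = ΣR − ΣR_known = 0.02720 − 5.075×10^-7 = 0.02720 K/W
(1/r₁−1/r₂)/(4πk) = 0.02720 ⇒ k = 0.008755/(4π·0.02720) = 0.0256 W/m·K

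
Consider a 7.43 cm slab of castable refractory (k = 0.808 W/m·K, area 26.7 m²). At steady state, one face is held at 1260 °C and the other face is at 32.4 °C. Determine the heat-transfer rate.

Q = kA·ΔT/L = 0.808 × 26.7 × |1260 °C − 32.4 °C| / 0.0743 = 3.56×10^5 W

Q = 356 kW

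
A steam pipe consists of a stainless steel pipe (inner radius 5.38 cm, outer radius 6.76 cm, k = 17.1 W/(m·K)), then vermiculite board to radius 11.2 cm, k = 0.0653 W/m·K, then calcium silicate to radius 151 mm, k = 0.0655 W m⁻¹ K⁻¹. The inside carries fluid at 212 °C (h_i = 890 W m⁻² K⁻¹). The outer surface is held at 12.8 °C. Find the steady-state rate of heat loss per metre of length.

Q' = 102 W/m

Treat each layer as a resistance in series:
  R'_conv,in = 1/(2πr h) = 1/(2π·0.0538·890) = 0.003324 m·K/W
  R'_stainless steel = ln(0.0676/0.0538)/(2πk) = 0.2283/(2π·17.1) = 0.002125 m·K/W
  R'_vermiculite board = ln(0.112/0.0676)/(2πk) = 0.5049/(2π·0.0653) = 1.231 m·K/W
  R'_calcium silicate = ln(0.151/0.112)/(2πk) = 0.2988/(2π·0.0655) = 0.7260 m·K/W
ΣR = 0.003324 + 0.002125 + 1.231 + 0.7260 = 1.962 m·K/W
Q' = ΔT/ΣR = (212 °C − 12.8 °C)/1.962 = 102 W/m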